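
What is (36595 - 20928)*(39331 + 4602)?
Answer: 688298311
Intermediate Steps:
(36595 - 20928)*(39331 + 4602) = 15667*43933 = 688298311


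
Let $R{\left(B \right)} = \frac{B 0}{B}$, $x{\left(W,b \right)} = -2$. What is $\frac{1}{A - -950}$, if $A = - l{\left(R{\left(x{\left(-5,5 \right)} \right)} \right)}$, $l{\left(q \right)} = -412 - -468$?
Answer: $\frac{1}{894} \approx 0.0011186$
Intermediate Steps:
$R{\left(B \right)} = 0$ ($R{\left(B \right)} = \frac{0}{B} = 0$)
$l{\left(q \right)} = 56$ ($l{\left(q \right)} = -412 + 468 = 56$)
$A = -56$ ($A = \left(-1\right) 56 = -56$)
$\frac{1}{A - -950} = \frac{1}{-56 - -950} = \frac{1}{-56 + 950} = \frac{1}{894}$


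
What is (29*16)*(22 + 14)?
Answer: 16704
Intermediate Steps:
(29*16)*(22 + 14) = 464*36 = 16704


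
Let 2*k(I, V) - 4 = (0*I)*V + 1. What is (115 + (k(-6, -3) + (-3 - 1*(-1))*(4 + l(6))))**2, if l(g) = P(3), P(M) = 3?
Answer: 42849/4 ≈ 10712.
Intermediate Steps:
k(I, V) = 5/2 (k(I, V) = 2 + ((0*I)*V + 1)/2 = 2 + (0*V + 1)/2 = 2 + (0 + 1)/2 = 2 + (1/2)*1 = 2 + 1/2 = 5/2)
l(g) = 3
(115 + (k(-6, -3) + (-3 - 1*(-1))*(4 + l(6))))**2 = (115 + (5/2 + (-3 - 1*(-1))*(4 + 3)))**2 = (115 + (5/2 + (-3 + 1)*7))**2 = (115 + (5/2 - 2*7))**2 = (115 + (5/2 - 14))**2 = (115 - 23/2)**2 = (207/2)**2 = 42849/4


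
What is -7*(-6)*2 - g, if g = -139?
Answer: 223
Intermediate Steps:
-7*(-6)*2 - g = -7*(-6)*2 - 1*(-139) = 42*2 + 139 = 84 + 139 = 223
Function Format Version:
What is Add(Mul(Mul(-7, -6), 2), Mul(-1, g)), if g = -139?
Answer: 223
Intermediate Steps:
Add(Mul(Mul(-7, -6), 2), Mul(-1, g)) = Add(Mul(Mul(-7, -6), 2), Mul(-1, -139)) = Add(Mul(42, 2), 139) = Add(84, 139) = 223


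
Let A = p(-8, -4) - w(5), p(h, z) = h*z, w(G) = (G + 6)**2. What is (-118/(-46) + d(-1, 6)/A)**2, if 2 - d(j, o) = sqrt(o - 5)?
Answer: 27331984/4190209 ≈ 6.5228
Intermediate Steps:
w(G) = (6 + G)**2
d(j, o) = 2 - sqrt(-5 + o) (d(j, o) = 2 - sqrt(o - 5) = 2 - sqrt(-5 + o))
A = -89 (A = -8*(-4) - (6 + 5)**2 = 32 - 1*11**2 = 32 - 1*121 = 32 - 121 = -89)
(-118/(-46) + d(-1, 6)/A)**2 = (-118/(-46) + (2 - sqrt(-5 + 6))/(-89))**2 = (-118*(-1/46) + (2 - sqrt(1))*(-1/89))**2 = (59/23 + (2 - 1*1)*(-1/89))**2 = (59/23 + (2 - 1)*(-1/89))**2 = (59/23 + 1*(-1/89))**2 = (59/23 - 1/89)**2 = (5228/2047)**2 = 27331984/4190209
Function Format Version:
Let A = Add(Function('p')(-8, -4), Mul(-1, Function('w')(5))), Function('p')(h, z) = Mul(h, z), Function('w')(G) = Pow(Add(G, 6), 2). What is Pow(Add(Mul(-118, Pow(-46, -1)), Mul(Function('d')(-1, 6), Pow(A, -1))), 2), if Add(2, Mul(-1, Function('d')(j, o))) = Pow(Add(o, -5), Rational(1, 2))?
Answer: Rational(27331984, 4190209) ≈ 6.5228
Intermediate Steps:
Function('w')(G) = Pow(Add(6, G), 2)
Function('d')(j, o) = Add(2, Mul(-1, Pow(Add(-5, o), Rational(1, 2)))) (Function('d')(j, o) = Add(2, Mul(-1, Pow(Add(o, -5), Rational(1, 2)))) = Add(2, Mul(-1, Pow(Add(-5, o), Rational(1, 2)))))
A = -89 (A = Add(Mul(-8, -4), Mul(-1, Pow(Add(6, 5), 2))) = Add(32, Mul(-1, Pow(11, 2))) = Add(32, Mul(-1, 121)) = Add(32, -121) = -89)
Pow(Add(Mul(-118, Pow(-46, -1)), Mul(Function('d')(-1, 6), Pow(A, -1))), 2) = Pow(Add(Mul(-118, Pow(-46, -1)), Mul(Add(2, Mul(-1, Pow(Add(-5, 6), Rational(1, 2)))), Pow(-89, -1))), 2) = Pow(Add(Mul(-118, Rational(-1, 46)), Mul(Add(2, Mul(-1, Pow(1, Rational(1, 2)))), Rational(-1, 89))), 2) = Pow(Add(Rational(59, 23), Mul(Add(2, Mul(-1, 1)), Rational(-1, 89))), 2) = Pow(Add(Rational(59, 23), Mul(Add(2, -1), Rational(-1, 89))), 2) = Pow(Add(Rational(59, 23), Mul(1, Rational(-1, 89))), 2) = Pow(Add(Rational(59, 23), Rational(-1, 89)), 2) = Pow(Rational(5228, 2047), 2) = Rational(27331984, 4190209)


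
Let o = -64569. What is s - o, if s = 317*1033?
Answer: 392030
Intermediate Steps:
s = 327461
s - o = 327461 - 1*(-64569) = 327461 + 64569 = 392030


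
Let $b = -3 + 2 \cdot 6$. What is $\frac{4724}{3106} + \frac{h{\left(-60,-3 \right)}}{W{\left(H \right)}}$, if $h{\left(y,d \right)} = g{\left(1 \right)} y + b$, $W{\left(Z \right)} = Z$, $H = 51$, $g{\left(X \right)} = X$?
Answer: $\frac{809}{1553} \approx 0.52093$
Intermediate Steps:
$b = 9$ ($b = -3 + 12 = 9$)
$h{\left(y,d \right)} = 9 + y$ ($h{\left(y,d \right)} = 1 y + 9 = y + 9 = 9 + y$)
$\frac{4724}{3106} + \frac{h{\left(-60,-3 \right)}}{W{\left(H \right)}} = \frac{4724}{3106} + \frac{9 - 60}{51} = 4724 \cdot \frac{1}{3106} - 1 = \frac{2362}{1553} - 1 = \frac{809}{1553}$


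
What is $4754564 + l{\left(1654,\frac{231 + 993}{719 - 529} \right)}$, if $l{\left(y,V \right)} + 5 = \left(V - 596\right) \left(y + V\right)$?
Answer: $\frac{34075081039}{9025} \approx 3.7756 \cdot 10^{6}$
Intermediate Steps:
$l{\left(y,V \right)} = -5 + \left(-596 + V\right) \left(V + y\right)$ ($l{\left(y,V \right)} = -5 + \left(V - 596\right) \left(y + V\right) = -5 + \left(-596 + V\right) \left(V + y\right)$)
$4754564 + l{\left(1654,\frac{231 + 993}{719 - 529} \right)} = 4754564 - \left(985789 - \frac{\left(231 + 993\right)^{2}}{\left(719 - 529\right)^{2}} - \frac{231 + 993}{719 - 529} \cdot 1654 + \frac{596 \left(231 + 993\right)}{719 - 529}\right) = 4754564 - \left(985789 - \frac{374544}{9025} - \frac{1224}{190} \cdot 1654 + 596 \cdot 1224 \cdot \frac{1}{190}\right) = 4754564 - \left(985789 - \frac{374544}{9025} - 1224 \cdot \frac{1}{190} \cdot 1654 + 596 \cdot 1224 \cdot \frac{1}{190}\right) = 4754564 - \left(\frac{93002459}{95} - \frac{374544}{9025}\right) = 4754564 - \frac{8834859061}{9025} = \frac{34075081039}{9025}$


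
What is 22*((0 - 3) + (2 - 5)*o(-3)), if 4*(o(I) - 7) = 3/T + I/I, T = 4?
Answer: -4455/8 ≈ -556.88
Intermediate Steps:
o(I) = 119/16 (o(I) = 7 + (3/4 + I/I)/4 = 7 + (3*(¼) + 1)/4 = 7 + (¾ + 1)/4 = 7 + (¼)*(7/4) = 7 + 7/16 = 119/16)
22*((0 - 3) + (2 - 5)*o(-3)) = 22*((0 - 3) + (2 - 5)*(119/16)) = 22*(-3 - 3*119/16) = 22*(-3 - 357/16) = 22*(-405/16) = -4455/8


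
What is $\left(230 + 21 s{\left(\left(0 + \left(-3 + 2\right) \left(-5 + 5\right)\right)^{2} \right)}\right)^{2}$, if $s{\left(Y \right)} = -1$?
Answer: $43681$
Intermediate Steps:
$\left(230 + 21 s{\left(\left(0 + \left(-3 + 2\right) \left(-5 + 5\right)\right)^{2} \right)}\right)^{2} = \left(230 + 21 \left(-1\right)\right)^{2} = \left(230 - 21\right)^{2} = 209^{2} = 43681$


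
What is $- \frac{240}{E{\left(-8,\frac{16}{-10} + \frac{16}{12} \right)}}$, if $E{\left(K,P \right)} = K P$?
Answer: $- \frac{225}{2} \approx -112.5$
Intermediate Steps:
$- \frac{240}{E{\left(-8,\frac{16}{-10} + \frac{16}{12} \right)}} = - \frac{240}{\left(-8\right) \left(\frac{16}{-10} + \frac{16}{12}\right)} = - \frac{240}{\left(-8\right) \left(16 \left(- \frac{1}{10}\right) + 16 \cdot \frac{1}{12}\right)} = - \frac{240}{\left(-8\right) \left(- \frac{8}{5} + \frac{4}{3}\right)} = - \frac{240}{\left(-8\right) \left(- \frac{4}{15}\right)} = - \frac{240}{\frac{32}{15}} = \left(-240\right) \frac{15}{32} = - \frac{225}{2}$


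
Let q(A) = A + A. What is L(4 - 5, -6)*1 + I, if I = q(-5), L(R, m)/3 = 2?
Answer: -4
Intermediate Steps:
L(R, m) = 6 (L(R, m) = 3*2 = 6)
q(A) = 2*A
I = -10 (I = 2*(-5) = -10)
L(4 - 5, -6)*1 + I = 6*1 - 10 = 6 - 10 = -4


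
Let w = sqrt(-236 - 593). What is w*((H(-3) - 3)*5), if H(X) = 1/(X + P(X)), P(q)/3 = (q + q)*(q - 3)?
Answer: -314*I*sqrt(829)/21 ≈ -430.51*I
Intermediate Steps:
P(q) = 6*q*(-3 + q) (P(q) = 3*((q + q)*(q - 3)) = 3*((2*q)*(-3 + q)) = 3*(2*q*(-3 + q)) = 6*q*(-3 + q))
w = I*sqrt(829) (w = sqrt(-829) = I*sqrt(829) ≈ 28.792*I)
H(X) = 1/(X + 6*X*(-3 + X))
w*((H(-3) - 3)*5) = (I*sqrt(829))*((1/((-3)*(-17 + 6*(-3))) - 3)*5) = (I*sqrt(829))*((-1/(3*(-17 - 18)) - 3)*5) = (I*sqrt(829))*((-1/3/(-35) - 3)*5) = (I*sqrt(829))*((-1/3*(-1/35) - 3)*5) = (I*sqrt(829))*((1/105 - 3)*5) = (I*sqrt(829))*(-314/105*5) = (I*sqrt(829))*(-314/21) = -314*I*sqrt(829)/21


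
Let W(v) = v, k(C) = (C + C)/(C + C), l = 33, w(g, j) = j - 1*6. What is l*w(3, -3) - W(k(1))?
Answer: -298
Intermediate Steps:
w(g, j) = -6 + j (w(g, j) = j - 6 = -6 + j)
k(C) = 1 (k(C) = (2*C)/((2*C)) = (2*C)*(1/(2*C)) = 1)
l*w(3, -3) - W(k(1)) = 33*(-6 - 3) - 1*1 = 33*(-9) - 1 = -297 - 1 = -298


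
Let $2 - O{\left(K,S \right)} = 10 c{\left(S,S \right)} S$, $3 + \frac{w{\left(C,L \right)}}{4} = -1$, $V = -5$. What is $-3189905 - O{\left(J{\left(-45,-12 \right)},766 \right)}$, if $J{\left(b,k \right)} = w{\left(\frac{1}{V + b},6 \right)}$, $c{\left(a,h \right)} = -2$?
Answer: $-3205227$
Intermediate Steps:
$w{\left(C,L \right)} = -16$ ($w{\left(C,L \right)} = -12 + 4 \left(-1\right) = -12 - 4 = -16$)
$J{\left(b,k \right)} = -16$
$O{\left(K,S \right)} = 2 + 20 S$ ($O{\left(K,S \right)} = 2 - 10 \left(-2\right) S = 2 - - 20 S = 2 + 20 S$)
$-3189905 - O{\left(J{\left(-45,-12 \right)},766 \right)} = -3189905 - \left(2 + 20 \cdot 766\right) = -3189905 - \left(2 + 15320\right) = -3189905 - 15322 = -3205227$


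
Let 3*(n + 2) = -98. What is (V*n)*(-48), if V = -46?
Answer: -76544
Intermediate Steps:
n = -104/3 (n = -2 + (⅓)*(-98) = -2 - 98/3 = -104/3 ≈ -34.667)
(V*n)*(-48) = -46*(-104/3)*(-48) = (4784/3)*(-48) = -76544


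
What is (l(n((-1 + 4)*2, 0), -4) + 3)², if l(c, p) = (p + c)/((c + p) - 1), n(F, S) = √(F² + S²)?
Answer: 25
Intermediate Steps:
l(c, p) = (c + p)/(-1 + c + p)
(l(n((-1 + 4)*2, 0), -4) + 3)² = ((√(((-1 + 4)*2)² + 0²) - 4)/(-1 + √(((-1 + 4)*2)² + 0²) - 4) + 3)² = ((√((3*2)² + 0) - 4)/(-1 + √((3*2)² + 0) - 4) + 3)² = ((√(6² + 0) - 4)/(-1 + √(6² + 0) - 4) + 3)² = ((√(36 + 0) - 4)/(-1 + √(36 + 0) - 4) + 3)² = ((√36 - 4)/(-1 + √36 - 4) + 3)² = ((6 - 4)/(-1 + 6 - 4) + 3)² = (2/1 + 3)² = (1*2 + 3)² = (2 + 3)² = 5² = 25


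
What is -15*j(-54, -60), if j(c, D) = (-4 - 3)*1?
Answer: 105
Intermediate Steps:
j(c, D) = -7 (j(c, D) = -7*1 = -7)
-15*j(-54, -60) = -15*(-7) = 105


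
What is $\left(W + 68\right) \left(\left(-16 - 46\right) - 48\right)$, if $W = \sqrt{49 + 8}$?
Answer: $-7480 - 110 \sqrt{57} \approx -8310.5$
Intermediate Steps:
$W = \sqrt{57} \approx 7.5498$
$\left(W + 68\right) \left(\left(-16 - 46\right) - 48\right) = \left(\sqrt{57} + 68\right) \left(\left(-16 - 46\right) - 48\right) = \left(68 + \sqrt{57}\right) \left(-62 - 48\right) = \left(68 + \sqrt{57}\right) \left(-110\right) = -7480 - 110 \sqrt{57}$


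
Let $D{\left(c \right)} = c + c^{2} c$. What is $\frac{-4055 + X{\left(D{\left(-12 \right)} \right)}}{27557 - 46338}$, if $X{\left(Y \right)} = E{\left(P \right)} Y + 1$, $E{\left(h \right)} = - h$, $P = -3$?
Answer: $\frac{9274}{18781} \approx 0.4938$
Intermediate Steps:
$D{\left(c \right)} = c + c^{3}$
$X{\left(Y \right)} = 1 + 3 Y$ ($X{\left(Y \right)} = \left(-1\right) \left(-3\right) Y + 1 = 3 Y + 1 = 1 + 3 Y$)
$\frac{-4055 + X{\left(D{\left(-12 \right)} \right)}}{27557 - 46338} = \frac{-4055 + \left(1 + 3 \left(-12 + \left(-12\right)^{3}\right)\right)}{27557 - 46338} = \frac{-4055 + \left(1 + 3 \left(-12 - 1728\right)\right)}{-18781} = \left(-4055 + \left(1 + 3 \left(-1740\right)\right)\right) \left(- \frac{1}{18781}\right) = \left(-4055 + \left(1 - 5220\right)\right) \left(- \frac{1}{18781}\right) = \left(-4055 - 5219\right) \left(- \frac{1}{18781}\right) = \left(-9274\right) \left(- \frac{1}{18781}\right) = \frac{9274}{18781}$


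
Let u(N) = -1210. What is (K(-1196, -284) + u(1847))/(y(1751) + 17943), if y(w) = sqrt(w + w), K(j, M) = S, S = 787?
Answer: -7589889/321947747 + 423*sqrt(3502)/321947747 ≈ -0.023497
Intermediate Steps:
K(j, M) = 787
y(w) = sqrt(2)*sqrt(w) (y(w) = sqrt(2*w) = sqrt(2)*sqrt(w))
(K(-1196, -284) + u(1847))/(y(1751) + 17943) = (787 - 1210)/(sqrt(2)*sqrt(1751) + 17943) = -423/(sqrt(3502) + 17943) = -423/(17943 + sqrt(3502))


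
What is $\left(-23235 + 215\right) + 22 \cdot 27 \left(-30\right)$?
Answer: $-40840$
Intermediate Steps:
$\left(-23235 + 215\right) + 22 \cdot 27 \left(-30\right) = -23020 + 594 \left(-30\right) = -23020 - 17820 = -40840$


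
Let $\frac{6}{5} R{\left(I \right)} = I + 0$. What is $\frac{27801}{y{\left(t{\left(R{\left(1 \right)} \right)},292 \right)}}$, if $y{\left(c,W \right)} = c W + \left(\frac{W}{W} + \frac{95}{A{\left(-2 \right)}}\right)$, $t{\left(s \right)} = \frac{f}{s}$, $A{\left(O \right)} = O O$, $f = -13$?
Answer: $- \frac{185340}{30203} \approx -6.1365$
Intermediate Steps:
$A{\left(O \right)} = O^{2}$
$R{\left(I \right)} = \frac{5 I}{6}$ ($R{\left(I \right)} = \frac{5 \left(I + 0\right)}{6} = \frac{5 I}{6}$)
$t{\left(s \right)} = - \frac{13}{s}$
$y{\left(c,W \right)} = \frac{99}{4} + W c$ ($y{\left(c,W \right)} = c W + \left(\frac{W}{W} + \frac{95}{\left(-2\right)^{2}}\right) = W c + \left(1 + \frac{95}{4}\right) = W c + \frac{99}{4} = \frac{99}{4} + W c$)
$\frac{27801}{y{\left(t{\left(R{\left(1 \right)} \right)},292 \right)}} = \frac{27801}{\frac{99}{4} + 292 \left(- \frac{13}{\frac{5}{6} \cdot 1}\right)} = \frac{27801}{\frac{99}{4} + 292 \left(- \frac{13}{\frac{5}{6}}\right)} = \frac{27801}{\frac{99}{4} + 292 \left(\left(-13\right) \frac{6}{5}\right)} = \frac{27801}{\frac{99}{4} + 292 \left(- \frac{78}{5}\right)} = \frac{27801}{\frac{99}{4} - \frac{22776}{5}} = \frac{27801}{- \frac{90609}{20}} = 27801 \left(- \frac{20}{90609}\right) = - \frac{185340}{30203}$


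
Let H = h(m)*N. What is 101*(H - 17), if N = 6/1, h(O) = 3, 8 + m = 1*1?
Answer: 101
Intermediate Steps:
m = -7 (m = -8 + 1*1 = -8 + 1 = -7)
N = 6 (N = 6*1 = 6)
H = 18 (H = 3*6 = 18)
101*(H - 17) = 101*(18 - 17) = 101*1 = 101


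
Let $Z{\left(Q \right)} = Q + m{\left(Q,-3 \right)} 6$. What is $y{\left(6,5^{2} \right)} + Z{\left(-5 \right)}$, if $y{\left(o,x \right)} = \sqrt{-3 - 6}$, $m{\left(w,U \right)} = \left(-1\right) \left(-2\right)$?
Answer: $7 + 3 i \approx 7.0 + 3.0 i$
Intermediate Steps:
$m{\left(w,U \right)} = 2$
$y{\left(o,x \right)} = 3 i$ ($y{\left(o,x \right)} = \sqrt{-9} = 3 i$)
$Z{\left(Q \right)} = 12 + Q$ ($Z{\left(Q \right)} = Q + 2 \cdot 6 = Q + 12 = 12 + Q$)
$y{\left(6,5^{2} \right)} + Z{\left(-5 \right)} = 3 i + \left(12 - 5\right) = 3 i + 7 = 7 + 3 i$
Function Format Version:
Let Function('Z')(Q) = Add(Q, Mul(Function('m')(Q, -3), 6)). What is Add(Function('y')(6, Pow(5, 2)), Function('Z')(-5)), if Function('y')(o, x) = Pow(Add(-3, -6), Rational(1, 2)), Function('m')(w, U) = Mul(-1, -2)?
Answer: Add(7, Mul(3, I)) ≈ Add(7.0000, Mul(3.0000, I))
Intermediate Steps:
Function('m')(w, U) = 2
Function('y')(o, x) = Mul(3, I) (Function('y')(o, x) = Pow(-9, Rational(1, 2)) = Mul(3, I))
Function('Z')(Q) = Add(12, Q) (Function('Z')(Q) = Add(Q, Mul(2, 6)) = Add(Q, 12) = Add(12, Q))
Add(Function('y')(6, Pow(5, 2)), Function('Z')(-5)) = Add(Mul(3, I), Add(12, -5)) = Add(Mul(3, I), 7) = Add(7, Mul(3, I))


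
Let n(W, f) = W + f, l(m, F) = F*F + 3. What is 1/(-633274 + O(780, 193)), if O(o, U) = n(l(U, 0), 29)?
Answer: -1/633242 ≈ -1.5792e-6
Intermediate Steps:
l(m, F) = 3 + F² (l(m, F) = F² + 3 = 3 + F²)
O(o, U) = 32 (O(o, U) = (3 + 0²) + 29 = (3 + 0) + 29 = 3 + 29 = 32)
1/(-633274 + O(780, 193)) = 1/(-633274 + 32) = 1/(-633242) = -1/633242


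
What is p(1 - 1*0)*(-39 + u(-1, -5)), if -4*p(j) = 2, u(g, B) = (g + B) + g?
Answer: 23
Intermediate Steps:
u(g, B) = B + 2*g (u(g, B) = (B + g) + g = B + 2*g)
p(j) = -½ (p(j) = -¼*2 = -½)
p(1 - 1*0)*(-39 + u(-1, -5)) = -(-39 + (-5 + 2*(-1)))/2 = -(-39 + (-5 - 2))/2 = -(-39 - 7)/2 = -½*(-46) = 23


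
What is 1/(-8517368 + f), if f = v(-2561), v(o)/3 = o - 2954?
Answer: -1/8533913 ≈ -1.1718e-7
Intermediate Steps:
v(o) = -8862 + 3*o (v(o) = 3*(o - 2954) = 3*(-2954 + o) = -8862 + 3*o)
f = -16545 (f = -8862 + 3*(-2561) = -8862 - 7683 = -16545)
1/(-8517368 + f) = 1/(-8517368 - 16545) = 1/(-8533913) = -1/8533913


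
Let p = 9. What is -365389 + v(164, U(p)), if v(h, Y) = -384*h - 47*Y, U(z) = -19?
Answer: -427472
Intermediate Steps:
-365389 + v(164, U(p)) = -365389 + (-384*164 - 47*(-19)) = -365389 + (-62976 + 893) = -365389 - 62083 = -427472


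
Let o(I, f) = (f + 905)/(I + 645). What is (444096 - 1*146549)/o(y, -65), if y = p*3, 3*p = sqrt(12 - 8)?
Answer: 192512909/840 ≈ 2.2918e+5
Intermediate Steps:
p = 2/3 (p = sqrt(12 - 8)/3 = sqrt(4)/3 = (1/3)*2 = 2/3 ≈ 0.66667)
y = 2 (y = (2/3)*3 = 2)
o(I, f) = (905 + f)/(645 + I)
(444096 - 1*146549)/o(y, -65) = (444096 - 1*146549)/(((905 - 65)/(645 + 2))) = (444096 - 146549)/((840/647)) = 297547/(((1/647)*840)) = 297547/(840/647) = 297547*(647/840) = 192512909/840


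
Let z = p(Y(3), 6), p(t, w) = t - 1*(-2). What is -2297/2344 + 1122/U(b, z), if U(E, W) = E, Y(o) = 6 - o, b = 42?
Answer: 422249/16408 ≈ 25.734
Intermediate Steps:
p(t, w) = 2 + t (p(t, w) = t + 2 = 2 + t)
z = 5 (z = 2 + (6 - 1*3) = 2 + (6 - 3) = 2 + 3 = 5)
-2297/2344 + 1122/U(b, z) = -2297/2344 + 1122/42 = -2297*1/2344 + 1122*(1/42) = -2297/2344 + 187/7 = 422249/16408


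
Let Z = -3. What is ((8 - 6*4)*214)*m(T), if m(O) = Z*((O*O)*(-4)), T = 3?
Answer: -369792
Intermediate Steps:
m(O) = 12*O² (m(O) = -3*O*O*(-4) = -3*O²*(-4) = -(-12)*O² = 12*O²)
((8 - 6*4)*214)*m(T) = ((8 - 6*4)*214)*(12*3²) = ((8 - 24)*214)*(12*9) = -16*214*108 = -3424*108 = -369792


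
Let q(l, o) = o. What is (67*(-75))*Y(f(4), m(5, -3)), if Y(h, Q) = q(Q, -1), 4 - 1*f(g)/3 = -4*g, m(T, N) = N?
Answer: 5025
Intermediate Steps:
f(g) = 12 + 12*g (f(g) = 12 - (-12)*g = 12 + 12*g)
Y(h, Q) = -1
(67*(-75))*Y(f(4), m(5, -3)) = (67*(-75))*(-1) = -5025*(-1) = 5025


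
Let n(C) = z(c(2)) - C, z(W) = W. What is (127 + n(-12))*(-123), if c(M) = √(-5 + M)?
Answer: -17097 - 123*I*√3 ≈ -17097.0 - 213.04*I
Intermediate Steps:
n(C) = -C + I*√3 (n(C) = √(-5 + 2) - C = √(-3) - C = I*√3 - C = -C + I*√3)
(127 + n(-12))*(-123) = (127 + (-1*(-12) + I*√3))*(-123) = (127 + (12 + I*√3))*(-123) = (139 + I*√3)*(-123) = -17097 - 123*I*√3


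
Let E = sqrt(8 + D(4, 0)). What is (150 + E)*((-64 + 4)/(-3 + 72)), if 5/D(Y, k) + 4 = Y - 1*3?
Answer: -3000/23 - 20*sqrt(57)/69 ≈ -132.62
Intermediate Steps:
D(Y, k) = 5/(-7 + Y) (D(Y, k) = 5/(-4 + (Y - 1*3)) = 5/(-4 + (Y - 3)) = 5/(-4 + (-3 + Y)) = 5/(-7 + Y))
E = sqrt(57)/3 (E = sqrt(8 + 5/(-7 + 4)) = sqrt(8 + 5/(-3)) = sqrt(8 + 5*(-1/3)) = sqrt(8 - 5/3) = sqrt(19/3) = sqrt(57)/3 ≈ 2.5166)
(150 + E)*((-64 + 4)/(-3 + 72)) = (150 + sqrt(57)/3)*((-64 + 4)/(-3 + 72)) = (150 + sqrt(57)/3)*(-60/69) = (150 + sqrt(57)/3)*(-60*1/69) = (150 + sqrt(57)/3)*(-20/23) = -3000/23 - 20*sqrt(57)/69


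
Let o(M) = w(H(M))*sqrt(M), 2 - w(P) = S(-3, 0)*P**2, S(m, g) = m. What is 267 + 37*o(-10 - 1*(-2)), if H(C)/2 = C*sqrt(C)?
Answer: 267 - 454508*I*sqrt(2) ≈ 267.0 - 6.4277e+5*I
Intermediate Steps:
H(C) = 2*C**(3/2) (H(C) = 2*(C*sqrt(C)) = 2*C**(3/2))
w(P) = 2 + 3*P**2 (w(P) = 2 - (-3)*P**2 = 2 + 3*P**2)
o(M) = sqrt(M)*(2 + 12*M**3) (o(M) = (2 + 3*(2*M**(3/2))**2)*sqrt(M) = (2 + 3*(4*M**3))*sqrt(M) = (2 + 12*M**3)*sqrt(M) = sqrt(M)*(2 + 12*M**3))
267 + 37*o(-10 - 1*(-2)) = 267 + 37*(sqrt(-10 - 1*(-2))*(2 + 12*(-10 - 1*(-2))**3)) = 267 + 37*(sqrt(-10 + 2)*(2 + 12*(-10 + 2)**3)) = 267 + 37*(sqrt(-8)*(2 + 12*(-8)**3)) = 267 + 37*((2*I*sqrt(2))*(2 + 12*(-512))) = 267 + 37*((2*I*sqrt(2))*(2 - 6144)) = 267 + 37*((2*I*sqrt(2))*(-6142)) = 267 + 37*(-12284*I*sqrt(2)) = 267 - 454508*I*sqrt(2)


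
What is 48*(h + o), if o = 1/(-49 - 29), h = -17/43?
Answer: -10952/559 ≈ -19.592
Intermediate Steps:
h = -17/43 (h = -17*1/43 = -17/43 ≈ -0.39535)
o = -1/78 (o = 1/(-78) = -1/78 ≈ -0.012821)
48*(h + o) = 48*(-17/43 - 1/78) = 48*(-1369/3354) = -10952/559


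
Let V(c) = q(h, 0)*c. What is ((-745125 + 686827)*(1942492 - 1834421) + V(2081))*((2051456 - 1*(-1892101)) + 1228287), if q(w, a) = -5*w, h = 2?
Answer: -32584396148836992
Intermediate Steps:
V(c) = -10*c (V(c) = (-5*2)*c = -10*c)
((-745125 + 686827)*(1942492 - 1834421) + V(2081))*((2051456 - 1*(-1892101)) + 1228287) = ((-745125 + 686827)*(1942492 - 1834421) - 10*2081)*((2051456 - 1*(-1892101)) + 1228287) = (-58298*108071 - 20810)*((2051456 + 1892101) + 1228287) = (-6300323158 - 20810)*(3943557 + 1228287) = -6300343968*5171844 = -32584396148836992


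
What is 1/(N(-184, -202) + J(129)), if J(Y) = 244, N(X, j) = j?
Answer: 1/42 ≈ 0.023810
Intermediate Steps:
1/(N(-184, -202) + J(129)) = 1/(-202 + 244) = 1/42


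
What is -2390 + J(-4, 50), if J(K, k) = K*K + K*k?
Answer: -2574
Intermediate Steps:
J(K, k) = K² + K*k
-2390 + J(-4, 50) = -2390 - 4*(-4 + 50) = -2390 - 4*46 = -2390 - 184 = -2574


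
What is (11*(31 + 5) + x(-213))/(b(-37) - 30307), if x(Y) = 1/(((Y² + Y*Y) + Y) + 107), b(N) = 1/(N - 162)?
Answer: -7142164327/546610111408 ≈ -0.013066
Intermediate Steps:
b(N) = 1/(-162 + N)
x(Y) = 1/(107 + Y + 2*Y²) (x(Y) = 1/(((Y² + Y²) + Y) + 107) = 1/((2*Y² + Y) + 107) = 1/((Y + 2*Y²) + 107) = 1/(107 + Y + 2*Y²))
(11*(31 + 5) + x(-213))/(b(-37) - 30307) = (11*(31 + 5) + 1/(107 - 213 + 2*(-213)²))/(1/(-162 - 37) - 30307) = (11*36 + 1/(107 - 213 + 2*45369))/(1/(-199) - 30307) = (396 + 1/(107 - 213 + 90738))/(-1/199 - 30307) = (396 + 1/90632)/(-6031094/199) = (396 + 1/90632)*(-199/6031094) = (35890273/90632)*(-199/6031094) = -7142164327/546610111408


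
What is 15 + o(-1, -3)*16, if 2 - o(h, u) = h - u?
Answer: 15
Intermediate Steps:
o(h, u) = 2 + u - h (o(h, u) = 2 - (h - u) = 2 + (u - h) = 2 + u - h)
15 + o(-1, -3)*16 = 15 + (2 - 3 - 1*(-1))*16 = 15 + (2 - 3 + 1)*16 = 15 + 0*16 = 15 + 0 = 15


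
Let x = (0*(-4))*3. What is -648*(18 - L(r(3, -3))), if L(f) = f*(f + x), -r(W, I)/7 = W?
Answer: 274104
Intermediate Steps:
x = 0 (x = 0*3 = 0)
r(W, I) = -7*W
L(f) = f**2 (L(f) = f*(f + 0) = f*f = f**2)
-648*(18 - L(r(3, -3))) = -648*(18 - (-7*3)**2) = -648*(18 - 1*(-21)**2) = -648*(18 - 1*441) = -648*(18 - 441) = -648*(-423) = 274104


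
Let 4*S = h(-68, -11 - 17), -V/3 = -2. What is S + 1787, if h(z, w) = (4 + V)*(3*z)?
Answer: 1277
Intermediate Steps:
V = 6 (V = -3*(-2) = 6)
h(z, w) = 30*z (h(z, w) = (4 + 6)*(3*z) = 10*(3*z) = 30*z)
S = -510 (S = (30*(-68))/4 = (1/4)*(-2040) = -510)
S + 1787 = -510 + 1787 = 1277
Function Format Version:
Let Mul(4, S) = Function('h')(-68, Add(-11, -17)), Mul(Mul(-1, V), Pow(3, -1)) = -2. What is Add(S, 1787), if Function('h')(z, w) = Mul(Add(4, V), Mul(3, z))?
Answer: 1277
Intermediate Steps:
V = 6 (V = Mul(-3, -2) = 6)
Function('h')(z, w) = Mul(30, z) (Function('h')(z, w) = Mul(Add(4, 6), Mul(3, z)) = Mul(10, Mul(3, z)) = Mul(30, z))
S = -510 (S = Mul(Rational(1, 4), Mul(30, -68)) = Mul(Rational(1, 4), -2040) = -510)
Add(S, 1787) = Add(-510, 1787) = 1277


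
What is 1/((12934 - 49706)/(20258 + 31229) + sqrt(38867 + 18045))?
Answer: 473319991/37716826067536 + 2650911169*sqrt(3557)/37716826067536 ≈ 0.0042044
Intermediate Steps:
1/((12934 - 49706)/(20258 + 31229) + sqrt(38867 + 18045)) = 1/(-36772/51487 + sqrt(56912)) = 1/(-36772*1/51487 + 4*sqrt(3557)) = 1/(-36772/51487 + 4*sqrt(3557))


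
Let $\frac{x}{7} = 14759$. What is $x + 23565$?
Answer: $126878$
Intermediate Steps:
$x = 103313$ ($x = 7 \cdot 14759 = 103313$)
$x + 23565 = 103313 + 23565 = 126878$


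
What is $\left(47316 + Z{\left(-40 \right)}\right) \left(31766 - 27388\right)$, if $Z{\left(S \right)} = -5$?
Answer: $207127558$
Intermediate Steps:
$\left(47316 + Z{\left(-40 \right)}\right) \left(31766 - 27388\right) = \left(47316 - 5\right) \left(31766 - 27388\right) = 47311 \cdot 4378 = 207127558$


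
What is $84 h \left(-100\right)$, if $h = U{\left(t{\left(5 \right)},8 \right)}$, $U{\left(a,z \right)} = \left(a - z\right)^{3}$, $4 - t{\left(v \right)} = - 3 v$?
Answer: $-11180400$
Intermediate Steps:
$t{\left(v \right)} = 4 + 3 v$ ($t{\left(v \right)} = 4 - - 3 v = 4 + 3 v$)
$h = 1331$ ($h = \left(\left(4 + 3 \cdot 5\right) - 8\right)^{3} = \left(\left(4 + 15\right) - 8\right)^{3} = \left(19 - 8\right)^{3} = 11^{3} = 1331$)
$84 h \left(-100\right) = 84 \cdot 1331 \left(-100\right) = 111804 \left(-100\right) = -11180400$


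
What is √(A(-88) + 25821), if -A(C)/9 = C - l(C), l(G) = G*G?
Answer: 9*√1189 ≈ 310.34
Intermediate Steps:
l(G) = G²
A(C) = -9*C + 9*C² (A(C) = -9*(C - C²) = -9*C + 9*C²)
√(A(-88) + 25821) = √(9*(-88)*(-1 - 88) + 25821) = √(9*(-88)*(-89) + 25821) = √(70488 + 25821) = √96309 = 9*√1189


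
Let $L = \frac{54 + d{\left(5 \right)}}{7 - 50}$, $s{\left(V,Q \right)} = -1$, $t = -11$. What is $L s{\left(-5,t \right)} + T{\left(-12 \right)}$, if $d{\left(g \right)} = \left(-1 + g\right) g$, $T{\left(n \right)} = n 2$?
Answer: $- \frac{958}{43} \approx -22.279$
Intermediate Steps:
$T{\left(n \right)} = 2 n$
$d{\left(g \right)} = g \left(-1 + g\right)$
$L = - \frac{74}{43}$ ($L = \frac{54 + 5 \left(-1 + 5\right)}{7 - 50} = \frac{54 + 5 \cdot 4}{-43} = \left(54 + 20\right) \left(- \frac{1}{43}\right) = 74 \left(- \frac{1}{43}\right) = - \frac{74}{43} \approx -1.7209$)
$L s{\left(-5,t \right)} + T{\left(-12 \right)} = \left(- \frac{74}{43}\right) \left(-1\right) + 2 \left(-12\right) = \frac{74}{43} - 24 = - \frac{958}{43}$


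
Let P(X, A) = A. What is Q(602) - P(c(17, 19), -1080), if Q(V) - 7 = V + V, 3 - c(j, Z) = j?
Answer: 2291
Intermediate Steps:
c(j, Z) = 3 - j
Q(V) = 7 + 2*V (Q(V) = 7 + (V + V) = 7 + 2*V)
Q(602) - P(c(17, 19), -1080) = (7 + 2*602) - 1*(-1080) = (7 + 1204) + 1080 = 1211 + 1080 = 2291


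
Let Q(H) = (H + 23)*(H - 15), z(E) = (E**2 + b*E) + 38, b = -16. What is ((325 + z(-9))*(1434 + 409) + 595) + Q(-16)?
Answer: 1084062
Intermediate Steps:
z(E) = 38 + E**2 - 16*E (z(E) = (E**2 - 16*E) + 38 = 38 + E**2 - 16*E)
Q(H) = (-15 + H)*(23 + H) (Q(H) = (23 + H)*(-15 + H) = (-15 + H)*(23 + H))
((325 + z(-9))*(1434 + 409) + 595) + Q(-16) = ((325 + (38 + (-9)**2 - 16*(-9)))*(1434 + 409) + 595) + (-345 + (-16)**2 + 8*(-16)) = ((325 + (38 + 81 + 144))*1843 + 595) + (-345 + 256 - 128) = ((325 + 263)*1843 + 595) - 217 = (588*1843 + 595) - 217 = (1083684 + 595) - 217 = 1084279 - 217 = 1084062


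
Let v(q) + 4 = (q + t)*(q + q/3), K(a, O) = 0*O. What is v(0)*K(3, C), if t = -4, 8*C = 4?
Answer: 0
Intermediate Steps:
C = ½ (C = (⅛)*4 = ½ ≈ 0.50000)
K(a, O) = 0
v(q) = -4 + 4*q*(-4 + q)/3 (v(q) = -4 + (q - 4)*(q + q/3) = -4 + (-4 + q)*(q + q*(⅓)) = -4 + (-4 + q)*(q + q/3) = -4 + (-4 + q)*(4*q/3) = -4 + 4*q*(-4 + q)/3)
v(0)*K(3, C) = (-4 - 16/3*0 + (4/3)*0²)*0 = (-4 + 0 + (4/3)*0)*0 = (-4 + 0 + 0)*0 = -4*0 = 0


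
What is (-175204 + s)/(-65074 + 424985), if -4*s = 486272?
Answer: -296772/359911 ≈ -0.82457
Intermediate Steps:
s = -121568 (s = -¼*486272 = -121568)
(-175204 + s)/(-65074 + 424985) = (-175204 - 121568)/(-65074 + 424985) = -296772/359911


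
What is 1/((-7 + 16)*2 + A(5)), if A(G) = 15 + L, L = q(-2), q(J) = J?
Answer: 1/31 ≈ 0.032258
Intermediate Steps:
L = -2
A(G) = 13 (A(G) = 15 - 2 = 13)
1/((-7 + 16)*2 + A(5)) = 1/((-7 + 16)*2 + 13) = 1/(9*2 + 13) = 1/(18 + 13) = 1/31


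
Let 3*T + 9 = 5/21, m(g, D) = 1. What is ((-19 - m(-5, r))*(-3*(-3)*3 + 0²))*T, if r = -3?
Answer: 11040/7 ≈ 1577.1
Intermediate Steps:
T = -184/63 (T = -3 + (5/21)/3 = -3 + (5*(1/21))/3 = -3 + (⅓)*(5/21) = -3 + 5/63 = -184/63 ≈ -2.9206)
((-19 - m(-5, r))*(-3*(-3)*3 + 0²))*T = ((-19 - 1*1)*(-3*(-3)*3 + 0²))*(-184/63) = ((-19 - 1)*(9*3 + 0))*(-184/63) = -20*(27 + 0)*(-184/63) = -20*27*(-184/63) = -540*(-184/63) = 11040/7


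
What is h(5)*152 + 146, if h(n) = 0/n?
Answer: 146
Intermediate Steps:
h(n) = 0
h(5)*152 + 146 = 0*152 + 146 = 0 + 146 = 146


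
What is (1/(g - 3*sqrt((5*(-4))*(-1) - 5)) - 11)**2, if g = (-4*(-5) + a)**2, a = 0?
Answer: 618193670672/5111363645 - 2109738*sqrt(15)/5111363645 ≈ 120.94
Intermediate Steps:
g = 400 (g = (-4*(-5) + 0)**2 = (20 + 0)**2 = 20**2 = 400)
(1/(g - 3*sqrt((5*(-4))*(-1) - 5)) - 11)**2 = (1/(400 - 3*sqrt((5*(-4))*(-1) - 5)) - 11)**2 = (1/(400 - 3*sqrt(-20*(-1) - 5)) - 11)**2 = (1/(400 - 3*sqrt(20 - 5)) - 11)**2 = (1/(400 - 3*sqrt(15)) - 11)**2 = (-11 + 1/(400 - 3*sqrt(15)))**2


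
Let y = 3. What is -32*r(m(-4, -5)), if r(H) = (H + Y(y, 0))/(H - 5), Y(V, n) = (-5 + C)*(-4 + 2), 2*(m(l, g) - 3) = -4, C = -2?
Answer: 120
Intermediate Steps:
m(l, g) = 1 (m(l, g) = 3 + (1/2)*(-4) = 3 - 2 = 1)
Y(V, n) = 14 (Y(V, n) = (-5 - 2)*(-4 + 2) = -7*(-2) = 14)
r(H) = (14 + H)/(-5 + H) (r(H) = (H + 14)/(H - 5) = (14 + H)/(-5 + H))
-32*r(m(-4, -5)) = -32*(14 + 1)/(-5 + 1) = -32*15/(-4) = -(-8)*15 = -32*(-15/4) = 120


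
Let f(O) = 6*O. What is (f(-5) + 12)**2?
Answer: 324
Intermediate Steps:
(f(-5) + 12)**2 = (6*(-5) + 12)**2 = (-30 + 12)**2 = (-18)**2 = 324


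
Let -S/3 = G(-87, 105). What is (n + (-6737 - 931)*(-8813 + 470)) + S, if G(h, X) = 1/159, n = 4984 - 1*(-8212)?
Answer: 3391327959/53 ≈ 6.3987e+7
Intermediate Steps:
n = 13196 (n = 4984 + 8212 = 13196)
G(h, X) = 1/159
S = -1/53 (S = -3*1/159 = -1/53 ≈ -0.018868)
(n + (-6737 - 931)*(-8813 + 470)) + S = (13196 + (-6737 - 931)*(-8813 + 470)) - 1/53 = (13196 - 7668*(-8343)) - 1/53 = (13196 + 63974124) - 1/53 = 63987320 - 1/53 = 3391327959/53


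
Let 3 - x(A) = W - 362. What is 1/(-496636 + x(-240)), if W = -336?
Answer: -1/495935 ≈ -2.0164e-6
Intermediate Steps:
x(A) = 701 (x(A) = 3 - (-336 - 362) = 3 - 1*(-698) = 3 + 698 = 701)
1/(-496636 + x(-240)) = 1/(-496636 + 701) = 1/(-495935) = -1/495935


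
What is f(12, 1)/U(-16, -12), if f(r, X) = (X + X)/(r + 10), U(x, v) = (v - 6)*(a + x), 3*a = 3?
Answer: 1/2970 ≈ 0.00033670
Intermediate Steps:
a = 1 (a = (⅓)*3 = 1)
U(x, v) = (1 + x)*(-6 + v) (U(x, v) = (v - 6)*(1 + x) = (-6 + v)*(1 + x) = (1 + x)*(-6 + v))
f(r, X) = 2*X/(10 + r) (f(r, X) = (2*X)/(10 + r) = 2*X/(10 + r))
f(12, 1)/U(-16, -12) = (2*1/(10 + 12))/(-6 - 12 - 6*(-16) - 12*(-16)) = (2*1/22)/(-6 - 12 + 96 + 192) = (2*1*(1/22))/270 = (1/11)*(1/270) = 1/2970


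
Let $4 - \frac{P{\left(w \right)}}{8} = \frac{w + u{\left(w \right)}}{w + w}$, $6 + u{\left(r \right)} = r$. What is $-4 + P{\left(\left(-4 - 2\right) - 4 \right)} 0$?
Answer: $-4$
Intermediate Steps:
$u{\left(r \right)} = -6 + r$
$P{\left(w \right)} = 32 - \frac{4 \left(-6 + 2 w\right)}{w}$ ($P{\left(w \right)} = 32 - 8 \frac{w + \left(-6 + w\right)}{w + w} = 32 - 8 \frac{-6 + 2 w}{2 w} = 32 - \frac{4 \left(-6 + 2 w\right)}{w}$)
$-4 + P{\left(\left(-4 - 2\right) - 4 \right)} 0 = -4 + \left(24 + \frac{24}{\left(-4 - 2\right) - 4}\right) 0 = -4 + \left(24 + \frac{24}{-6 - 4}\right) 0 = -4 + \left(24 + \frac{24}{-10}\right) 0 = -4 + \left(24 + 24 \left(- \frac{1}{10}\right)\right) 0 = -4 + \left(24 - \frac{12}{5}\right) 0 = -4 + \frac{108}{5} \cdot 0 = -4 + 0 = -4$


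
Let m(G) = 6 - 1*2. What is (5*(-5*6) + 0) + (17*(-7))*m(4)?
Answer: -626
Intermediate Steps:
m(G) = 4 (m(G) = 6 - 2 = 4)
(5*(-5*6) + 0) + (17*(-7))*m(4) = (5*(-5*6) + 0) + (17*(-7))*4 = (5*(-30) + 0) - 119*4 = (-150 + 0) - 476 = -150 - 476 = -626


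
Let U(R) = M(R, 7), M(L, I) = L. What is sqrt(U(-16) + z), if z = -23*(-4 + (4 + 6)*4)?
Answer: 2*I*sqrt(211) ≈ 29.052*I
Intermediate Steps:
U(R) = R
z = -828 (z = -23*(-4 + 10*4) = -23*(-4 + 40) = -23*36 = -828)
sqrt(U(-16) + z) = sqrt(-16 - 828) = sqrt(-844) = 2*I*sqrt(211)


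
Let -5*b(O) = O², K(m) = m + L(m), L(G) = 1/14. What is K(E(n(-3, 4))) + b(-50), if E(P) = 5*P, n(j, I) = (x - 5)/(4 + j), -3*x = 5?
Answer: -22397/42 ≈ -533.26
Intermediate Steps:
x = -5/3 (x = -⅓*5 = -5/3 ≈ -1.6667)
n(j, I) = -20/(3*(4 + j)) (n(j, I) = (-5/3 - 5)/(4 + j) = -20/(3*(4 + j)))
L(G) = 1/14
K(m) = 1/14 + m (K(m) = m + 1/14 = 1/14 + m)
b(O) = -O²/5
K(E(n(-3, 4))) + b(-50) = (1/14 + 5*(-20/(12 + 3*(-3)))) - ⅕*(-50)² = (1/14 + 5*(-20/(12 - 9))) - ⅕*2500 = (1/14 + 5*(-20/3)) - 500 = (1/14 - 100/3) - 500 = -1397/42 - 500 = -22397/42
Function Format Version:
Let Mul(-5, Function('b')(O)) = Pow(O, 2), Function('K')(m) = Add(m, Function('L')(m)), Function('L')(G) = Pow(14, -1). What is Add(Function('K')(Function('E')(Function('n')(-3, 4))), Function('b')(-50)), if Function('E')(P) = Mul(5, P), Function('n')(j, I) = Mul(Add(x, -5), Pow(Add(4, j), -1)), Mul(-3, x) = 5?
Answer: Rational(-22397, 42) ≈ -533.26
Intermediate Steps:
x = Rational(-5, 3) (x = Mul(Rational(-1, 3), 5) = Rational(-5, 3) ≈ -1.6667)
Function('n')(j, I) = Mul(Rational(-20, 3), Pow(Add(4, j), -1)) (Function('n')(j, I) = Mul(Add(Rational(-5, 3), -5), Pow(Add(4, j), -1)) = Mul(Rational(-20, 3), Pow(Add(4, j), -1)))
Function('L')(G) = Rational(1, 14)
Function('K')(m) = Add(Rational(1, 14), m) (Function('K')(m) = Add(m, Rational(1, 14)) = Add(Rational(1, 14), m))
Function('b')(O) = Mul(Rational(-1, 5), Pow(O, 2))
Add(Function('K')(Function('E')(Function('n')(-3, 4))), Function('b')(-50)) = Add(Add(Rational(1, 14), Mul(5, Mul(-20, Pow(Add(12, Mul(3, -3)), -1)))), Mul(Rational(-1, 5), Pow(-50, 2))) = Add(Add(Rational(1, 14), Mul(5, Mul(-20, Pow(Add(12, -9), -1)))), Mul(Rational(-1, 5), 2500)) = Add(Add(Rational(1, 14), Mul(5, Mul(-20, Pow(3, -1)))), -500) = Add(Add(Rational(1, 14), Mul(5, Mul(-20, Rational(1, 3)))), -500) = Add(Add(Rational(1, 14), Mul(5, Rational(-20, 3))), -500) = Add(Add(Rational(1, 14), Rational(-100, 3)), -500) = Add(Rational(-1397, 42), -500) = Rational(-22397, 42)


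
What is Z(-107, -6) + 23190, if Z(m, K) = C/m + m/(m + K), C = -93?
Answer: 280412248/12091 ≈ 23192.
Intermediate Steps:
Z(m, K) = -93/m + m/(K + m) (Z(m, K) = -93/m + m/(m + K) = -93/m + m/(K + m))
Z(-107, -6) + 23190 = ((-107)**2 - 93*(-6) - 93*(-107))/((-107)*(-6 - 107)) + 23190 = -1/107*(11449 + 558 + 9951)/(-113) + 23190 = -1/107*(-1/113)*21958 + 23190 = 21958/12091 + 23190 = 280412248/12091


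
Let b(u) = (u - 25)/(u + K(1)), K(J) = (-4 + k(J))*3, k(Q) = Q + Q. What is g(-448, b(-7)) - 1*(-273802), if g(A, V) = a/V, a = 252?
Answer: 2191235/8 ≈ 2.7390e+5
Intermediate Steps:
k(Q) = 2*Q
K(J) = -12 + 6*J (K(J) = (-4 + 2*J)*3 = -12 + 6*J)
b(u) = (-25 + u)/(-6 + u) (b(u) = (u - 25)/(u + (-12 + 6*1)) = (-25 + u)/(u + (-12 + 6)) = (-25 + u)/(u - 6) = (-25 + u)/(-6 + u))
g(A, V) = 252/V
g(-448, b(-7)) - 1*(-273802) = 252/(((-25 - 7)/(-6 - 7))) - 1*(-273802) = 252/((-32/(-13))) + 273802 = 252/((-1/13*(-32))) + 273802 = 252/(32/13) + 273802 = 252*(13/32) + 273802 = 819/8 + 273802 = 2191235/8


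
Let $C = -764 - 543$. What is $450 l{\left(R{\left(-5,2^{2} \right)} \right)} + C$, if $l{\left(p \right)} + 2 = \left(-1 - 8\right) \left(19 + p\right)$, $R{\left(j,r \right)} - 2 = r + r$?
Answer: $-119657$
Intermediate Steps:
$R{\left(j,r \right)} = 2 + 2 r$ ($R{\left(j,r \right)} = 2 + \left(r + r\right) = 2 + 2 r$)
$l{\left(p \right)} = -173 - 9 p$ ($l{\left(p \right)} = -2 + \left(-1 - 8\right) \left(19 + p\right) = -2 - 9 \left(19 + p\right) = -2 - \left(171 + 9 p\right) = -173 - 9 p$)
$C = -1307$
$450 l{\left(R{\left(-5,2^{2} \right)} \right)} + C = 450 \left(-173 - 9 \left(2 + 2 \cdot 2^{2}\right)\right) - 1307 = 450 \left(-173 - 9 \left(2 + 2 \cdot 4\right)\right) - 1307 = 450 \left(-173 - 9 \left(2 + 8\right)\right) - 1307 = 450 \left(-173 - 90\right) - 1307 = 450 \left(-263\right) - 1307 = -118350 - 1307 = -119657$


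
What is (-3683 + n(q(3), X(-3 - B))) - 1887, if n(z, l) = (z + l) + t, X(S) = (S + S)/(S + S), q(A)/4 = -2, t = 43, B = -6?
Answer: -5534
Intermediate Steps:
q(A) = -8 (q(A) = 4*(-2) = -8)
X(S) = 1 (X(S) = (2*S)/((2*S)) = (2*S)*(1/(2*S)) = 1)
n(z, l) = 43 + l + z (n(z, l) = (z + l) + 43 = (l + z) + 43 = 43 + l + z)
(-3683 + n(q(3), X(-3 - B))) - 1887 = (-3683 + (43 + 1 - 8)) - 1887 = (-3683 + 36) - 1887 = -3647 - 1887 = -5534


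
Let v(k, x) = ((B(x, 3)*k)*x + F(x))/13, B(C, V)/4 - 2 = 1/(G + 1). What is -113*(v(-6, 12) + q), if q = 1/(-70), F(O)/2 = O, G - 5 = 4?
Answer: 4595597/910 ≈ 5050.1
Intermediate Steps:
G = 9 (G = 5 + 4 = 9)
F(O) = 2*O
B(C, V) = 42/5 (B(C, V) = 8 + 4/(9 + 1) = 8 + 4/10 = 8 + 4*(⅒) = 8 + ⅖ = 42/5)
q = -1/70 ≈ -0.014286
v(k, x) = 2*x/13 + 42*k*x/65 (v(k, x) = ((42*k/5)*x + 2*x)/13 = (42*k*x/5 + 2*x)*(1/13) = (2*x + 42*k*x/5)*(1/13) = 2*x/13 + 42*k*x/65)
-113*(v(-6, 12) + q) = -113*((2/65)*12*(5 + 21*(-6)) - 1/70) = -113*((2/65)*12*(5 - 126) - 1/70) = -113*((2/65)*12*(-121) - 1/70) = -113*(-2904/65 - 1/70) = -113*(-40669/910) = 4595597/910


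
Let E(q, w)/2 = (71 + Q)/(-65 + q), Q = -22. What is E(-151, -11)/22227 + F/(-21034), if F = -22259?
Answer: 26716027489/25246226772 ≈ 1.0582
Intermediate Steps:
E(q, w) = 98/(-65 + q) (E(q, w) = 2*((71 - 22)/(-65 + q)) = 2*(49/(-65 + q)) = 98/(-65 + q))
E(-151, -11)/22227 + F/(-21034) = (98/(-65 - 151))/22227 - 22259/(-21034) = (98/(-216))*(1/22227) - 22259*(-1/21034) = (98*(-1/216))*(1/22227) + 22259/21034 = -49/108*1/22227 + 22259/21034 = -49/2400516 + 22259/21034 = 26716027489/25246226772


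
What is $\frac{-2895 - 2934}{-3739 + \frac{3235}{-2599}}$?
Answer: $\frac{226113}{145088} \approx 1.5585$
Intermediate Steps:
$\frac{-2895 - 2934}{-3739 + \frac{3235}{-2599}} = - \frac{5829}{-3739 + 3235 \left(- \frac{1}{2599}\right)} = - \frac{5829}{-3739 - \frac{3235}{2599}} = - \frac{5829}{- \frac{9720896}{2599}} = \left(-5829\right) \left(- \frac{2599}{9720896}\right) = \frac{226113}{145088}$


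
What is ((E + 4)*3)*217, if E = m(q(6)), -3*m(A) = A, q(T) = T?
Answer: 1302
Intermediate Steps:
m(A) = -A/3
E = -2 (E = -⅓*6 = -2)
((E + 4)*3)*217 = ((-2 + 4)*3)*217 = (2*3)*217 = 6*217 = 1302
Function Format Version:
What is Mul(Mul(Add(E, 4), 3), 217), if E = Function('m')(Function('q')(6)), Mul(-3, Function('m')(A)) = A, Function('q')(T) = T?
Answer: 1302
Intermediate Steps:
Function('m')(A) = Mul(Rational(-1, 3), A)
E = -2 (E = Mul(Rational(-1, 3), 6) = -2)
Mul(Mul(Add(E, 4), 3), 217) = Mul(Mul(Add(-2, 4), 3), 217) = Mul(Mul(2, 3), 217) = Mul(6, 217) = 1302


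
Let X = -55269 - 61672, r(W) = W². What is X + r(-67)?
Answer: -112452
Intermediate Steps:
X = -116941
X + r(-67) = -116941 + (-67)² = -116941 + 4489 = -112452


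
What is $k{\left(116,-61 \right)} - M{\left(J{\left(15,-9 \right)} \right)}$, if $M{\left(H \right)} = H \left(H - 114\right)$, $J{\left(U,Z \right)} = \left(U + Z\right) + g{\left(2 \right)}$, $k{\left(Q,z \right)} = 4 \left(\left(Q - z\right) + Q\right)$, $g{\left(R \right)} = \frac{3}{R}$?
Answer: $\frac{7883}{4} \approx 1970.8$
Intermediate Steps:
$k{\left(Q,z \right)} = - 4 z + 8 Q$ ($k{\left(Q,z \right)} = 4 \left(- z + 2 Q\right) = - 4 z + 8 Q$)
$J{\left(U,Z \right)} = \frac{3}{2} + U + Z$ ($J{\left(U,Z \right)} = \left(U + Z\right) + \frac{3}{2} = \frac{3}{2} + U + Z$)
$M{\left(H \right)} = H \left(-114 + H\right)$
$k{\left(116,-61 \right)} - M{\left(J{\left(15,-9 \right)} \right)} = \left(\left(-4\right) \left(-61\right) + 8 \cdot 116\right) - \left(\frac{3}{2} + 15 - 9\right) \left(-114 + \left(\frac{3}{2} + 15 - 9\right)\right) = \left(244 + 928\right) - \frac{15 \left(-114 + \frac{15}{2}\right)}{2} = 1172 - \frac{15}{2} \left(- \frac{213}{2}\right) = 1172 - - \frac{3195}{4} = 1172 + \frac{3195}{4} = \frac{7883}{4}$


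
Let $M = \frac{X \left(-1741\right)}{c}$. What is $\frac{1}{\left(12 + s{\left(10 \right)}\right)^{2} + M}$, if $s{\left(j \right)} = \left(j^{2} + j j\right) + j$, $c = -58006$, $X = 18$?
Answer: $\frac{29003}{1429399521} \approx 2.029 \cdot 10^{-5}$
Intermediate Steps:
$s{\left(j \right)} = j + 2 j^{2}$ ($s{\left(j \right)} = \left(j^{2} + j^{2}\right) + j = 2 j^{2} + j = j + 2 j^{2}$)
$M = \frac{15669}{29003}$ ($M = \frac{18 \left(-1741\right)}{-58006} = \left(-31338\right) \left(- \frac{1}{58006}\right) = \frac{15669}{29003} \approx 0.54025$)
$\frac{1}{\left(12 + s{\left(10 \right)}\right)^{2} + M} = \frac{1}{\left(12 + 10 \left(1 + 2 \cdot 10\right)\right)^{2} + \frac{15669}{29003}} = \frac{1}{\left(12 + 10 \left(1 + 20\right)\right)^{2} + \frac{15669}{29003}} = \frac{1}{\left(12 + 10 \cdot 21\right)^{2} + \frac{15669}{29003}} = \frac{1}{\left(12 + 210\right)^{2} + \frac{15669}{29003}} = \frac{1}{222^{2} + \frac{15669}{29003}} = \frac{1}{49284 + \frac{15669}{29003}} = \frac{1}{\frac{1429399521}{29003}} = \frac{29003}{1429399521}$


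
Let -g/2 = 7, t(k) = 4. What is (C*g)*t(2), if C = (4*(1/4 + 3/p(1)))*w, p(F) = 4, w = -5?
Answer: 1120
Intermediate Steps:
g = -14 (g = -2*7 = -14)
C = -20 (C = (4*(1/4 + 3/4))*(-5) = (4*(1*(¼) + 3*(¼)))*(-5) = (4*(¼ + ¾))*(-5) = (4*1)*(-5) = 4*(-5) = -20)
(C*g)*t(2) = -20*(-14)*4 = 280*4 = 1120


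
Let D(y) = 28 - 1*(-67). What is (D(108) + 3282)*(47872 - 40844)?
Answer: 23733556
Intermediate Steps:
D(y) = 95 (D(y) = 28 + 67 = 95)
(D(108) + 3282)*(47872 - 40844) = (95 + 3282)*(47872 - 40844) = 3377*7028 = 23733556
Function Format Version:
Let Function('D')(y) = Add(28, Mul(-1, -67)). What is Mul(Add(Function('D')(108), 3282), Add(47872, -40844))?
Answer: 23733556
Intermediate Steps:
Function('D')(y) = 95 (Function('D')(y) = Add(28, 67) = 95)
Mul(Add(Function('D')(108), 3282), Add(47872, -40844)) = Mul(Add(95, 3282), Add(47872, -40844)) = Mul(3377, 7028) = 23733556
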